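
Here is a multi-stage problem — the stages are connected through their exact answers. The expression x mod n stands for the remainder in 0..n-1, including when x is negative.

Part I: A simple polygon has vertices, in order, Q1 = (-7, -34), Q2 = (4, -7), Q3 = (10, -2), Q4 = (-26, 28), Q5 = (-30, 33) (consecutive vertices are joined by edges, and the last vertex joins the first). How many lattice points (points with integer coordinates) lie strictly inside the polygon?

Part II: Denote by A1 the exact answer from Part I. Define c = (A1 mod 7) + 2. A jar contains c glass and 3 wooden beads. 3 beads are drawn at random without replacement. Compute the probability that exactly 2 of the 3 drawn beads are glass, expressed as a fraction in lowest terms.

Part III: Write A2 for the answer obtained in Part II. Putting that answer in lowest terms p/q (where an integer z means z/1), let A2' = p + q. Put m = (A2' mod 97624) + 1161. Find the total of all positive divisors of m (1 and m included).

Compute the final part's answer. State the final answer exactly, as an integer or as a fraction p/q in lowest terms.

2464

Part I: cross terms: (-7*-7 - 4*-34)=185, (4*-2 - 10*-7)=62, (10*28 - -26*-2)=228, (-26*33 - -30*28)=-18, (-30*-34 - -7*33)=1251; twice the area = |1708| = 1708; area = 854; boundary points = 1 + 1 + 6 + 1 + 1 = 10; strictly interior points = area - boundary/2 + 1 = 850; answer 850
Part II: A1 = 850; c = 5; total draws C(8,3) = 56; favorable C(5,2)*C(3,1) = 30; P = 15/28; answer 15/28
Part III: A2 = 15/28; threaded value p + q = 43; m = 1204; 1204 = 2^2 * 7 * 43; sigma = (1 + 2 + 4) * (1 + 7) * (1 + 43) = 7 * 8 * 44 = 2464; answer 2464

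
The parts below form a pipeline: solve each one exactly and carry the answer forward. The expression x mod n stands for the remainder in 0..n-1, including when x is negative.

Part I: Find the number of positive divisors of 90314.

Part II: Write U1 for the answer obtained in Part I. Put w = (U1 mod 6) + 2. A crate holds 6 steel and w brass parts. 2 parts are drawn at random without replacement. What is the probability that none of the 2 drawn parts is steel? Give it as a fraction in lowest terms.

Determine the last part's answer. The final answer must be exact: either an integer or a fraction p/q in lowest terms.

2/15

Part I: 90314 = 2 * 7 * 6451; number of divisors = (1+1) * (1+1) * (1+1) = 8; answer 8
Part II: U1 = 8; w = 4; total draws C(10,2) = 45; favorable C(4,2) = 6; P = 2/15; answer 2/15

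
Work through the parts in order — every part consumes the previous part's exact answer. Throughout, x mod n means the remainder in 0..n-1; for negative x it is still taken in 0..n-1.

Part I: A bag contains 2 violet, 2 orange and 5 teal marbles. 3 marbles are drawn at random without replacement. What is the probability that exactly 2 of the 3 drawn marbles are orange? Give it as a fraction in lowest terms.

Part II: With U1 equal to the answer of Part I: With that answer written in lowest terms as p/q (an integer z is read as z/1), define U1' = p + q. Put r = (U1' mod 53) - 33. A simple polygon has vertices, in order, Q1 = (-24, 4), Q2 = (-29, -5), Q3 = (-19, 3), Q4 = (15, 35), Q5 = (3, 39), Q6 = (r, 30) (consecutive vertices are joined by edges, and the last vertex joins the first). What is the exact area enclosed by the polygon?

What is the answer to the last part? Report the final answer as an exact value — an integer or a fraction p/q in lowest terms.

667

Part I: total draws C(9,3) = 84; favorable C(2,2)*C(7,1) = 7; P = 1/12; answer 1/12
Part II: U1 = 1/12; threaded value p + q = 13; r = -20; cross terms: (-24*-5 - -29*4)=236, (-29*3 - -19*-5)=-182, (-19*35 - 15*3)=-710, (15*39 - 3*35)=480, (3*30 - -20*39)=870, (-20*4 - -24*30)=640; twice the area = |1334| = 1334; area = 667; answer 667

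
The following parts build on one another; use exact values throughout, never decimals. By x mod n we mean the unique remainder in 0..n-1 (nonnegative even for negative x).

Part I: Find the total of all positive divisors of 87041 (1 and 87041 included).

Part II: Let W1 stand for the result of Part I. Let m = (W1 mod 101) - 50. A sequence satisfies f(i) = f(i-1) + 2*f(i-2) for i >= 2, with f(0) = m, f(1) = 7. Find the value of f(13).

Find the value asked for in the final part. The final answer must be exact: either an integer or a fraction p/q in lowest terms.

Part I: 87041 is prime, so its only divisors are 1 and 87041; sigma = 1 + 87041 = 87042; answer 87042
Part II: W1 = 87042; m = 31; f(2) = 1*(7) + 2*(31) = 69; iterating: f(2)=69, f(3)=83, f(4)=221, f(5)=387, f(6)=829, f(7)=1603, f(8)=3261, f(9)=6467, f(10)=12989, f(11)=25923, f(12)=51901, f(13)=103747; answer 103747

103747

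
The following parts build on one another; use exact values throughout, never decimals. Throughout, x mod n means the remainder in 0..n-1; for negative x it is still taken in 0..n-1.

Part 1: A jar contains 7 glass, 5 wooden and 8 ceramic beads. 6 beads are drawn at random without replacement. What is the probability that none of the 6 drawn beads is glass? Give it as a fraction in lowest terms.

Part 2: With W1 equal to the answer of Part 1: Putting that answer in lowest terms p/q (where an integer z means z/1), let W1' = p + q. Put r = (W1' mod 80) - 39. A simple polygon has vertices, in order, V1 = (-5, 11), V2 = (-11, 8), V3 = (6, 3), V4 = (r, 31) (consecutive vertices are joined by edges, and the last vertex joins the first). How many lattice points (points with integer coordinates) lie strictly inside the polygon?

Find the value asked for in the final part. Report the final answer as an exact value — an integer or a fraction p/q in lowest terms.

63

Part 1: total draws C(20,6) = 38760; favorable C(13,6) = 1716; P = 143/3230; answer 143/3230
Part 2: W1 = 143/3230; threaded value p + q = 3373; r = -26; cross terms: (-5*8 - -11*11)=81, (-11*3 - 6*8)=-81, (6*31 - -26*3)=264, (-26*11 - -5*31)=-131; twice the area = |133| = 133; area = 133/2; boundary points = 3 + 1 + 4 + 1 = 9; strictly interior points = area - boundary/2 + 1 = 63; answer 63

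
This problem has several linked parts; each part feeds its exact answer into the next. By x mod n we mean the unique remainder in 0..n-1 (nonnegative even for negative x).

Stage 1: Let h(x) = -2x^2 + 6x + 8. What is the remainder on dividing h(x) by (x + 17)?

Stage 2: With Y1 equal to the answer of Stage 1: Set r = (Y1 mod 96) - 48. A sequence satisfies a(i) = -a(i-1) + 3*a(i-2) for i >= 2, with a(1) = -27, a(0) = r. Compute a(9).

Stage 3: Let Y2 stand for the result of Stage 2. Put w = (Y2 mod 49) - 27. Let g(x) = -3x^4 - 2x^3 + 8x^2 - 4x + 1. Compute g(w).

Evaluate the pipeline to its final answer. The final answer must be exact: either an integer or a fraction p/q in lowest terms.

-64559

Stage 1: remainder = value at the root: -2*(-17)^2 + 6*(-17)^1 + 8 = (-578) + (-102) + (8) = -672; answer -672
Stage 2: Y1 = -672; r = -48; a(2) = -1*(-27) + 3*(-48) = -117; iterating: a(2)=-117, a(3)=36, a(4)=-387, a(5)=495, a(6)=-1656, a(7)=3141, a(8)=-8109, a(9)=17532; answer 17532
Stage 3: Y2 = 17532; w = 12; -3*(12)^4 - 2*(12)^3 + 8*(12)^2 - 4*(12)^1 + 1 = (-62208) + (-3456) + (1152) + (-48) + (1) = -64559; answer -64559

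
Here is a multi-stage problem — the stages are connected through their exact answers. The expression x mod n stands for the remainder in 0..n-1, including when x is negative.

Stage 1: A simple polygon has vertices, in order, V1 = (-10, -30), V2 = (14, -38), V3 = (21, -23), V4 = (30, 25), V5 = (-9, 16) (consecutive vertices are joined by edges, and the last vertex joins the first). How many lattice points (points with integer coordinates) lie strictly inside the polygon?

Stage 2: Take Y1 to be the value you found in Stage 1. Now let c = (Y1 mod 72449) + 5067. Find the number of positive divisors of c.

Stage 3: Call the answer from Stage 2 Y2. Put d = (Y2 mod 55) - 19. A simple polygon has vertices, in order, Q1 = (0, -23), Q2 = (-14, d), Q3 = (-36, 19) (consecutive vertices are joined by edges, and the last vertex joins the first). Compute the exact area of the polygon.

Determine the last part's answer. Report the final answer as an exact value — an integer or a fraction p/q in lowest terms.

78

Stage 1: cross terms: (-10*-38 - 14*-30)=800, (14*-23 - 21*-38)=476, (21*25 - 30*-23)=1215, (30*16 - -9*25)=705, (-9*-30 - -10*16)=430; twice the area = |3626| = 3626; area = 1813; boundary points = 8 + 1 + 3 + 3 + 1 = 16; strictly interior points = area - boundary/2 + 1 = 1806; answer 1806
Stage 2: Y1 = 1806; c = 6873; 6873 = 3 * 29 * 79; number of divisors = (1+1) * (1+1) * (1+1) = 8; answer 8
Stage 3: Y2 = 8; d = -11; cross terms: (0*-11 - -14*-23)=-322, (-14*19 - -36*-11)=-662, (-36*-23 - 0*19)=828; twice the area = |-156| = 156; area = 78; answer 78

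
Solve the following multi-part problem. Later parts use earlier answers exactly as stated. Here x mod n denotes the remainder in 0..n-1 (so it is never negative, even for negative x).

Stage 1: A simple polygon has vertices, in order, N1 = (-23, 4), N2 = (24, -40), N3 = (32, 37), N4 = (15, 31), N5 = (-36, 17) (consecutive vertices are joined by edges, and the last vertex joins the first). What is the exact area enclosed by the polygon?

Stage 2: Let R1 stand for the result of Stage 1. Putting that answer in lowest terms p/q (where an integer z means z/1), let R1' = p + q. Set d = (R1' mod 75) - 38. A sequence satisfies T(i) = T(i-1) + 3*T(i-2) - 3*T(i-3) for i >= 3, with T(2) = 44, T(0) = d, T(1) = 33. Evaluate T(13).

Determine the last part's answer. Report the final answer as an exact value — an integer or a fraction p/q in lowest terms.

55361

Stage 1: cross terms: (-23*-40 - 24*4)=824, (24*37 - 32*-40)=2168, (32*31 - 15*37)=437, (15*17 - -36*31)=1371, (-36*4 - -23*17)=247; twice the area = |5047| = 5047; area = 5047/2; answer 5047/2
Stage 2: R1 = 5047/2; threaded value p + q = 5049; d = -14; T(3) = 1*(44) + 3*(33) - 3*(-14) = 185; iterating: T(3)=185, T(4)=218, T(5)=641, T(6)=740, T(7)=2009, T(8)=2306, T(9)=6113, T(10)=7004, T(11)=18425, T(12)=21098, T(13)=55361; answer 55361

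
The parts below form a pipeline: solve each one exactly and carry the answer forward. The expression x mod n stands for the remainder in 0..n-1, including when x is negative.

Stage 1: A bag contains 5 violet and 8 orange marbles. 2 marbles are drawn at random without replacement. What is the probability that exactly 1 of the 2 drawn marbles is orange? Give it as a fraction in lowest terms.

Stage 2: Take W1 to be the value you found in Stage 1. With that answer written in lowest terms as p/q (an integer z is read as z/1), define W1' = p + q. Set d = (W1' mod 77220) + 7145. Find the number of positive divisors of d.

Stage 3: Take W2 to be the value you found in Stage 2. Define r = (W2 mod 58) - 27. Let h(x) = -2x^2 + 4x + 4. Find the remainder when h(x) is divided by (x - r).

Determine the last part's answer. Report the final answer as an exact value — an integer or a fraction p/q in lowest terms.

Stage 1: total draws C(13,2) = 78; favorable C(8,1)*C(5,1) = 40; P = 20/39; answer 20/39
Stage 2: W1 = 20/39; threaded value p + q = 59; d = 7204; 7204 = 2^2 * 1801; number of divisors = (2+1) * (1+1) = 6; answer 6
Stage 3: W2 = 6; r = -21; remainder = value at the root: -2*(-21)^2 + 4*(-21)^1 + 4 = (-882) + (-84) + (4) = -962; answer -962

-962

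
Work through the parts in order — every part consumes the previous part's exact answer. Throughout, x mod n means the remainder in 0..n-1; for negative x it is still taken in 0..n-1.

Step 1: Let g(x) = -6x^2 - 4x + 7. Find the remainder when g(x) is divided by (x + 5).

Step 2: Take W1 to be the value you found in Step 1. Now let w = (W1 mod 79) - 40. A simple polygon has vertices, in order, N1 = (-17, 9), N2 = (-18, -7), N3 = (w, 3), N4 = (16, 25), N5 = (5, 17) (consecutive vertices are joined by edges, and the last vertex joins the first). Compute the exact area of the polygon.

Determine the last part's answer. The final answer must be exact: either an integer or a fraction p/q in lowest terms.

Step 1: remainder = value at the root: -6*(-5)^2 - 4*(-5)^1 + 7 = (-150) + (20) + (7) = -123; answer -123
Step 2: W1 = -123; w = -5; cross terms: (-17*-7 - -18*9)=281, (-18*3 - -5*-7)=-89, (-5*25 - 16*3)=-173, (16*17 - 5*25)=147, (5*9 - -17*17)=334; twice the area = |500| = 500; area = 250; answer 250

250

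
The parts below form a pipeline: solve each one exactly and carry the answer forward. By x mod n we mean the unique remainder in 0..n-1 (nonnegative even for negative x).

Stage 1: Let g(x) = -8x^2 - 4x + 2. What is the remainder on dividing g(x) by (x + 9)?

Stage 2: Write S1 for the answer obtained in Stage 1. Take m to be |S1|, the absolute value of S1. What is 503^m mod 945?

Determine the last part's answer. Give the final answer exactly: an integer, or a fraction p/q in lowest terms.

64

Stage 1: remainder = value at the root: -8*(-9)^2 - 4*(-9)^1 + 2 = (-648) + (36) + (2) = -610; answer -610
Stage 2: S1 = -610; m = 610; squarings mod 945: 503^1=503, 503^2=694, 503^4=631, 503^8=316, 503^16=631, 503^32=316, 503^64=631, 503^128=316, 503^256=631, 503^512=316; 503^610 = 503^2 * 503^32 * 503^64 * 503^512 = 64 (mod 945); answer 64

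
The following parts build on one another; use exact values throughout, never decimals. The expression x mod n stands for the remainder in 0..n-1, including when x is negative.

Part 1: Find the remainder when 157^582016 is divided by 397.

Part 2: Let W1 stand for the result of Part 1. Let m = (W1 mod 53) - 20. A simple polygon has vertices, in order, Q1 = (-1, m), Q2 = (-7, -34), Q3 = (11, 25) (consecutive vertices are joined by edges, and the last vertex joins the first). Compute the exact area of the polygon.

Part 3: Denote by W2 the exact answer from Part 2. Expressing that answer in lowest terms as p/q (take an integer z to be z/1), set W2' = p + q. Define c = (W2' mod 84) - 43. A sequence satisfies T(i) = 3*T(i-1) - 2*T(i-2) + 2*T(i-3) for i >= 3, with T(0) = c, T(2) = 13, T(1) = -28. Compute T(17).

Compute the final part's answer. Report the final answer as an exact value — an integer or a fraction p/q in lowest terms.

-5131865

Part 1: squarings mod 397: 157^1=157, 157^2=35, 157^4=34, 157^8=362, 157^16=34, 157^32=362, 157^64=34, 157^128=362, 157^256=34, 157^512=362, 157^1024=34, 157^2048=362, 157^4096=34, 157^8192=362, 157^16384=34, 157^32768=362, 157^65536=34, 157^131072=362, 157^262144=34, 157^524288=362; 157^582016 = 157^128 * 157^256 * 157^8192 * 157^16384 * 157^32768 * 157^524288 = 34 (mod 397); answer 34
Part 2: W1 = 34; m = 14; cross terms: (-1*-34 - -7*14)=132, (-7*25 - 11*-34)=199, (11*14 - -1*25)=179; twice the area = |510| = 510; area = 255; answer 255
Part 3: W2 = 255; threaded value p + q = 256; c = -39; T(3) = 3*(13) - 2*(-28) + 2*(-39) = 17; iterating: T(3)=17, T(4)=-31, T(5)=-101, T(6)=-207, T(7)=-481, T(8)=-1231, T(9)=-3145, T(10)=-7935, T(11)=-19977, T(12)=-50351, T(13)=-126969, T(14)=-320159, T(15)=-807241, T(16)=-2035343, T(17)=-5131865; answer -5131865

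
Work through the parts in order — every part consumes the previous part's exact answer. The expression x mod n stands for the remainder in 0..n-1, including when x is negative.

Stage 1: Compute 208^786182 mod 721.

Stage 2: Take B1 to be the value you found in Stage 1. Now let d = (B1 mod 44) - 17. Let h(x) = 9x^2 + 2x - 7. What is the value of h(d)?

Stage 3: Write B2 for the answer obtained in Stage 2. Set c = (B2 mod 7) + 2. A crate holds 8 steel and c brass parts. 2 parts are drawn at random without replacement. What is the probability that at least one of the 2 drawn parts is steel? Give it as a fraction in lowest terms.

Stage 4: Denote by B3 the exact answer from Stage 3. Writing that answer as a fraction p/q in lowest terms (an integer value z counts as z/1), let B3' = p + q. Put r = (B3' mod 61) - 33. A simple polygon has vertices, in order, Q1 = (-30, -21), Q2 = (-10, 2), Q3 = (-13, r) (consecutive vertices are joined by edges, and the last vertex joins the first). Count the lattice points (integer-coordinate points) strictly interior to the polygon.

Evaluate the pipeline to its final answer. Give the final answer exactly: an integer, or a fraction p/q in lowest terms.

134

Stage 1: squarings mod 721: 208^1=208, 208^2=4, 208^4=16, 208^8=256, 208^16=646, 208^32=578, 208^64=261, 208^128=347, 208^256=2, 208^512=4, 208^1024=16, 208^2048=256, 208^4096=646, 208^8192=578, 208^16384=261, 208^32768=347, 208^65536=2, 208^131072=4, 208^262144=16, 208^524288=256; 208^786182 = 208^2 * 208^4 * 208^256 * 208^512 * 208^1024 * 208^2048 * 208^4096 * 208^8192 * 208^16384 * 208^32768 * 208^65536 * 208^131072 * 208^524288 = 571 (mod 721); answer 571
Stage 2: B1 = 571; d = 26; 9*(26)^2 + 2*(26)^1 - 7 = (6084) + (52) + (-7) = 6129; answer 6129
Stage 3: B2 = 6129; c = 6; total draws C(14,2) = 91; complement C(6,2) = 15; favorable 91 - 15 = 76; P = 76/91; answer 76/91
Stage 4: B3 = 76/91; threaded value p + q = 167; r = 12; cross terms: (-30*2 - -10*-21)=-270, (-10*12 - -13*2)=-94, (-13*-21 - -30*12)=633; twice the area = |269| = 269; area = 269/2; boundary points = 1 + 1 + 1 = 3; strictly interior points = area - boundary/2 + 1 = 134; answer 134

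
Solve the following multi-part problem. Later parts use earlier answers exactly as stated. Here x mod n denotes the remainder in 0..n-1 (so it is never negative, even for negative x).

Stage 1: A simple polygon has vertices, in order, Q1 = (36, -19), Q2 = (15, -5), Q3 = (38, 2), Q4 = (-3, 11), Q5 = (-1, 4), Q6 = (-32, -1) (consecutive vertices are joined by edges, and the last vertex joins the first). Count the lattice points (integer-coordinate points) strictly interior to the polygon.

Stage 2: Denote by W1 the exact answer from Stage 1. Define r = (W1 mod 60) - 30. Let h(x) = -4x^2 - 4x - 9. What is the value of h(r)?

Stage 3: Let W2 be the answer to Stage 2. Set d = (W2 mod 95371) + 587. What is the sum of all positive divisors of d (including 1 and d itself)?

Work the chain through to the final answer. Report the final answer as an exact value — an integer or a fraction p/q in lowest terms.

Stage 1: cross terms: (36*-5 - 15*-19)=105, (15*2 - 38*-5)=220, (38*11 - -3*2)=424, (-3*4 - -1*11)=-1, (-1*-1 - -32*4)=129, (-32*-19 - 36*-1)=644; twice the area = |1521| = 1521; area = 1521/2; boundary points = 7 + 1 + 1 + 1 + 1 + 2 = 13; strictly interior points = area - boundary/2 + 1 = 755; answer 755
Stage 2: W1 = 755; r = 5; -4*(5)^2 - 4*(5)^1 - 9 = (-100) + (-20) + (-9) = -129; answer -129
Stage 3: W2 = -129; d = 95829; 95829 = 3 * 17 * 1879; sigma = (1 + 3) * (1 + 17) * (1 + 1879) = 4 * 18 * 1880 = 135360; answer 135360

135360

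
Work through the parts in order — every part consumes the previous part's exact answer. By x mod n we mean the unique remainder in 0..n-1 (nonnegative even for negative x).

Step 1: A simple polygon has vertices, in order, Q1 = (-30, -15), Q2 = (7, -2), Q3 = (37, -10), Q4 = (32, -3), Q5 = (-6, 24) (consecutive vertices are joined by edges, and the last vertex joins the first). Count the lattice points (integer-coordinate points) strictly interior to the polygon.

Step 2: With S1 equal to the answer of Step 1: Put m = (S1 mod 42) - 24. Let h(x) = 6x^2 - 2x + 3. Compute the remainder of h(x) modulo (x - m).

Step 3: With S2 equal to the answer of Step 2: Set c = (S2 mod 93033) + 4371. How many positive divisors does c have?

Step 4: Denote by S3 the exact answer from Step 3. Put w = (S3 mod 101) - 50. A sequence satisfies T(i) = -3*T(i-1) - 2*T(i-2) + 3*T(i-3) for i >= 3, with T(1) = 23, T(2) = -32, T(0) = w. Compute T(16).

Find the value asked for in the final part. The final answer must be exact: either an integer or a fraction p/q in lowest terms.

Step 1: cross terms: (-30*-2 - 7*-15)=165, (7*-10 - 37*-2)=4, (37*-3 - 32*-10)=209, (32*24 - -6*-3)=750, (-6*-15 - -30*24)=810; twice the area = |1938| = 1938; area = 969; boundary points = 1 + 2 + 1 + 1 + 3 = 8; strictly interior points = area - boundary/2 + 1 = 966; answer 966
Step 2: S1 = 966; m = -24; remainder = value at the root: 6*(-24)^2 - 2*(-24)^1 + 3 = (3456) + (48) + (3) = 3507; answer 3507
Step 3: S2 = 3507; c = 7878; 7878 = 2 * 3 * 13 * 101; number of divisors = (1+1) * (1+1) * (1+1) * (1+1) = 16; answer 16
Step 4: S3 = 16; w = -34; T(3) = -3*(-32) - 2*(23) + 3*(-34) = -52; iterating: T(3)=-52, T(4)=289, T(5)=-859, T(6)=1843, T(7)=-2944, T(8)=2569, T(9)=3710, T(10)=-25100, T(11)=75587, T(12)=-165431, T(13)=269819, T(14)=-251834, T(15)=-280429, T(16)=2154412; answer 2154412

2154412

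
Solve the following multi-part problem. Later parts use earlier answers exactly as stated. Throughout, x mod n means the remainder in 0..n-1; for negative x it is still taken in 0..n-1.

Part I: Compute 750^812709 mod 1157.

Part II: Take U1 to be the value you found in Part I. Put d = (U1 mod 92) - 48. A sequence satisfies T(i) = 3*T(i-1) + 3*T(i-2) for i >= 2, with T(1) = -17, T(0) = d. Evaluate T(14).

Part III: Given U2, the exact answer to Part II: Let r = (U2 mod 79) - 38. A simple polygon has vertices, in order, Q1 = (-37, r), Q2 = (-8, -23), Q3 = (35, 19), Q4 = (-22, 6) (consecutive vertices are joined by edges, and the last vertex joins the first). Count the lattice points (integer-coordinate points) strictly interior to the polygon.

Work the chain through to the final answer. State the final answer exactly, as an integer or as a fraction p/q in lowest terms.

Part I: squarings mod 1157: 750^1=750, 750^2=198, 750^4=1023, 750^8=601, 750^16=217, 750^32=809, 750^64=776, 750^128=536, 750^256=360, 750^512=16, 750^1024=256, 750^2048=744, 750^4096=490, 750^8192=601, 750^16384=217, 750^32768=809, 750^65536=776, 750^131072=536, 750^262144=360, 750^524288=16; 750^812709 = 750^1 * 750^4 * 750^32 * 750^128 * 750^512 * 750^1024 * 750^8192 * 750^16384 * 750^262144 * 750^524288 = 638 (mod 1157); answer 638
Part II: U1 = 638; d = 38; T(2) = 3*(-17) + 3*(38) = 63; iterating: T(2)=63, T(3)=138, T(4)=603, T(5)=2223, T(6)=8478, T(7)=32103, T(8)=121743, T(9)=461538, T(10)=1749843, T(11)=6634143, T(12)=25151958, T(13)=95358303, T(14)=361530783; answer 361530783
Part III: U2 = 361530783; r = -36; cross terms: (-37*-23 - -8*-36)=563, (-8*19 - 35*-23)=653, (35*6 - -22*19)=628, (-22*-36 - -37*6)=1014; twice the area = |2858| = 2858; area = 1429; boundary points = 1 + 1 + 1 + 3 = 6; strictly interior points = area - boundary/2 + 1 = 1427; answer 1427

1427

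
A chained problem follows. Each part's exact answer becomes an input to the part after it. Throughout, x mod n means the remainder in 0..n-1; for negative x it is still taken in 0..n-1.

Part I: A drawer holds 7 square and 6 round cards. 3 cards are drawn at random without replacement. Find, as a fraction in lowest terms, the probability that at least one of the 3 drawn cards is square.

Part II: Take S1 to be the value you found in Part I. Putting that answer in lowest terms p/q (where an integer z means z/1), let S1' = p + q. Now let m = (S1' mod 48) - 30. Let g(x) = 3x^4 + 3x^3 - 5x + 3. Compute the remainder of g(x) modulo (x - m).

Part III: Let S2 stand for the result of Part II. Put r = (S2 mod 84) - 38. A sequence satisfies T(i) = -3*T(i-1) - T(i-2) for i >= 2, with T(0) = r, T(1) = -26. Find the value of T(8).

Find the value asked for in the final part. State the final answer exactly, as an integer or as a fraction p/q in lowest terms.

18499

Part I: total draws C(13,3) = 286; complement C(6,3) = 20; favorable 286 - 20 = 266; P = 133/143; answer 133/143
Part II: S1 = 133/143; threaded value p + q = 276; m = 6; remainder = value at the root: 3*(6)^4 + 3*(6)^3 - 5*(6)^1 + 3 = (3888) + (648) + (-30) + (3) = 4509; answer 4509
Part III: S2 = 4509; r = 19; T(2) = -3*(-26) - 1*(19) = 59; iterating: T(2)=59, T(3)=-151, T(4)=394, T(5)=-1031, T(6)=2699, T(7)=-7066, T(8)=18499; answer 18499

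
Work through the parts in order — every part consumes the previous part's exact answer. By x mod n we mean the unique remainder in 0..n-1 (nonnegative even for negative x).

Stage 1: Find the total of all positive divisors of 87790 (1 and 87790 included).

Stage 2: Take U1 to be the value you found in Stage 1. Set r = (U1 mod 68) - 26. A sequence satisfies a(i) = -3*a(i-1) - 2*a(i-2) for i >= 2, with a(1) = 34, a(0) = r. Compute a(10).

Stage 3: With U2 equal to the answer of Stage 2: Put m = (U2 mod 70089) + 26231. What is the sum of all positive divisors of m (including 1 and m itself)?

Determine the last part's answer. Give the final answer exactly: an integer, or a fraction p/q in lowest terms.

Stage 1: 87790 = 2 * 5 * 8779; sigma = (1 + 2) * (1 + 5) * (1 + 8779) = 3 * 6 * 8780 = 158040; answer 158040
Stage 2: U1 = 158040; r = -18; a(2) = -3*(34) - 2*(-18) = -66; iterating: a(2)=-66, a(3)=130, a(4)=-258, a(5)=514, a(6)=-1026, a(7)=2050, a(8)=-4098, a(9)=8194, a(10)=-16386; answer -16386
Stage 3: U2 = -16386; m = 79934; 79934 = 2 * 17 * 2351; sigma = (1 + 2) * (1 + 17) * (1 + 2351) = 3 * 18 * 2352 = 127008; answer 127008

127008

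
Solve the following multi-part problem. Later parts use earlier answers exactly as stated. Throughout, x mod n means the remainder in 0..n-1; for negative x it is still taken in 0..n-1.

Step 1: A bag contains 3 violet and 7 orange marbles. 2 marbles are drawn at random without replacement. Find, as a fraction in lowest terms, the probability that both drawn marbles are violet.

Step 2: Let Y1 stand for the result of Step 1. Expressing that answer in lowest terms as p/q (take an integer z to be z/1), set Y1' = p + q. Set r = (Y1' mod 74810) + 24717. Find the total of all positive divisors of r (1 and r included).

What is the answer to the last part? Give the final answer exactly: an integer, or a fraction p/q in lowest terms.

24734

Step 1: total draws C(10,2) = 45; favorable C(3,2) = 3; P = 1/15; answer 1/15
Step 2: Y1 = 1/15; threaded value p + q = 16; r = 24733; 24733 is prime, so its only divisors are 1 and 24733; sigma = 1 + 24733 = 24734; answer 24734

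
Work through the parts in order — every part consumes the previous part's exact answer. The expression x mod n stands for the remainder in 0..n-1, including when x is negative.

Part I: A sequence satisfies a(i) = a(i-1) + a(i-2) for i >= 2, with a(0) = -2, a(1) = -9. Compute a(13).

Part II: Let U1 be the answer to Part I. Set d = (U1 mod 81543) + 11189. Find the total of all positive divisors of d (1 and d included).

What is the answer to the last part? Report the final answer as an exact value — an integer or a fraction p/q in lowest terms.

Part I: a(2) = 1*(-9) + 1*(-2) = -11; iterating: a(2)=-11, a(3)=-20, a(4)=-31, a(5)=-51, a(6)=-82, a(7)=-133, a(8)=-215, a(9)=-348, a(10)=-563, a(11)=-911, a(12)=-1474, a(13)=-2385; answer -2385
Part II: U1 = -2385; d = 90347; 90347 = 167 * 541; sigma = (1 + 167) * (1 + 541) = 168 * 542 = 91056; answer 91056

91056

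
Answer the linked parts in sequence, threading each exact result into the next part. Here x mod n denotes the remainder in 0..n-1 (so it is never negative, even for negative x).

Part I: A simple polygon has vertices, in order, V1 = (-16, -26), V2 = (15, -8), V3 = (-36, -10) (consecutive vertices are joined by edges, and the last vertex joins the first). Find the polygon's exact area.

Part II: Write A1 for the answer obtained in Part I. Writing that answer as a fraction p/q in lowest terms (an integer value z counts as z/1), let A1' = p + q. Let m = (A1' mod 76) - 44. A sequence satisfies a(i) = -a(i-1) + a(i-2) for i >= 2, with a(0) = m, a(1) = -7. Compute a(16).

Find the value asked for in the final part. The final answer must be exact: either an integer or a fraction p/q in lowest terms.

9959

Part I: cross terms: (-16*-8 - 15*-26)=518, (15*-10 - -36*-8)=-438, (-36*-26 - -16*-10)=776; twice the area = |856| = 856; area = 428; answer 428
Part II: A1 = 428; threaded value p + q = 429; m = 5; a(2) = -1*(-7) + 1*(5) = 12; iterating: a(2)=12, a(3)=-19, a(4)=31, a(5)=-50, a(6)=81, a(7)=-131, a(8)=212, a(9)=-343, a(10)=555, a(11)=-898, a(12)=1453, a(13)=-2351, a(14)=3804, a(15)=-6155, a(16)=9959; answer 9959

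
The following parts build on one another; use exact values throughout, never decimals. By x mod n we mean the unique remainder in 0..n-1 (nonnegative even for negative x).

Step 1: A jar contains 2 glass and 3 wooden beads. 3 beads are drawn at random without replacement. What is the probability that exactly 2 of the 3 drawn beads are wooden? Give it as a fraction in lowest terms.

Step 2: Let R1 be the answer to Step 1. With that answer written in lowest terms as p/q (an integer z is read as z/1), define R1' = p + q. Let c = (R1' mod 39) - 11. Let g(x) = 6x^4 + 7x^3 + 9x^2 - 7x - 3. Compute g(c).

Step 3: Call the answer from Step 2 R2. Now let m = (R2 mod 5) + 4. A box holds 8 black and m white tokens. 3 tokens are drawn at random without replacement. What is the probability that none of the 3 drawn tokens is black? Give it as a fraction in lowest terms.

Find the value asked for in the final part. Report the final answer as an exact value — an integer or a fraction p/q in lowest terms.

Step 1: total draws C(5,3) = 10; favorable C(3,2)*C(2,1) = 6; P = 3/5; answer 3/5
Step 2: R1 = 3/5; threaded value p + q = 8; c = -3; 6*(-3)^4 + 7*(-3)^3 + 9*(-3)^2 - 7*(-3)^1 - 3 = (486) + (-189) + (81) + (21) + (-3) = 396; answer 396
Step 3: R2 = 396; m = 5; total draws C(13,3) = 286; favorable C(5,3) = 10; P = 5/143; answer 5/143

5/143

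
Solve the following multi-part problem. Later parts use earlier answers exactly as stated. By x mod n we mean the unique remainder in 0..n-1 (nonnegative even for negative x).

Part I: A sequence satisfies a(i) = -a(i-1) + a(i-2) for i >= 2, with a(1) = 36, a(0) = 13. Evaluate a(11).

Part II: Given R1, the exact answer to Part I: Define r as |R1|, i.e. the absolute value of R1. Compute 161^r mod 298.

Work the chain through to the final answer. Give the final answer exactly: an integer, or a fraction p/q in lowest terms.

Part I: a(2) = -1*(36) + 1*(13) = -23; iterating: a(2)=-23, a(3)=59, a(4)=-82, a(5)=141, a(6)=-223, a(7)=364, a(8)=-587, a(9)=951, a(10)=-1538, a(11)=2489; answer 2489
Part II: R1 = 2489; r = 2489; squarings mod 298: 161^1=161, 161^2=293, 161^4=25, 161^8=29, 161^16=245, 161^32=127, 161^64=37, 161^128=177, 161^256=39, 161^512=31, 161^1024=67, 161^2048=19; 161^2489 = 161^1 * 161^8 * 161^16 * 161^32 * 161^128 * 161^256 * 161^2048 = 27 (mod 298); answer 27

27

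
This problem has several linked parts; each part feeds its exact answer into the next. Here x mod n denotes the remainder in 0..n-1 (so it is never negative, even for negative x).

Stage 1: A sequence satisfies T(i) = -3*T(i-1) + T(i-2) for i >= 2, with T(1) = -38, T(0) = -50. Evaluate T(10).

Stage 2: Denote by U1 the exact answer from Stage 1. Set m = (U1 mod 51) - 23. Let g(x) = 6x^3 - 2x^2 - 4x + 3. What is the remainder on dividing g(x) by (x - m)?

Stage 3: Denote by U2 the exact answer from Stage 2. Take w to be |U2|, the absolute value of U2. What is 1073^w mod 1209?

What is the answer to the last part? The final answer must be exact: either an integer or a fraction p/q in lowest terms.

Stage 1: T(2) = -3*(-38) + 1*(-50) = 64; iterating: T(2)=64, T(3)=-230, T(4)=754, T(5)=-2492, T(6)=8230, T(7)=-27182, T(8)=89776, T(9)=-296510, T(10)=979306; answer 979306
Stage 2: U1 = 979306; m = -19; remainder = value at the root: 6*(-19)^3 - 2*(-19)^2 - 4*(-19)^1 + 3 = (-41154) + (-722) + (76) + (3) = -41797; answer -41797
Stage 3: U2 = -41797; w = 41797; squarings mod 1209: 1073^1=1073, 1073^2=361, 1073^4=958, 1073^8=133, 1073^16=763, 1073^32=640, 1073^64=958, 1073^128=133, 1073^256=763, 1073^512=640, 1073^1024=958, 1073^2048=133, 1073^4096=763, 1073^8192=640, 1073^16384=958, 1073^32768=133; 1073^41797 = 1073^1 * 1073^4 * 1073^64 * 1073^256 * 1073^512 * 1073^8192 * 1073^32768 = 410 (mod 1209); answer 410

410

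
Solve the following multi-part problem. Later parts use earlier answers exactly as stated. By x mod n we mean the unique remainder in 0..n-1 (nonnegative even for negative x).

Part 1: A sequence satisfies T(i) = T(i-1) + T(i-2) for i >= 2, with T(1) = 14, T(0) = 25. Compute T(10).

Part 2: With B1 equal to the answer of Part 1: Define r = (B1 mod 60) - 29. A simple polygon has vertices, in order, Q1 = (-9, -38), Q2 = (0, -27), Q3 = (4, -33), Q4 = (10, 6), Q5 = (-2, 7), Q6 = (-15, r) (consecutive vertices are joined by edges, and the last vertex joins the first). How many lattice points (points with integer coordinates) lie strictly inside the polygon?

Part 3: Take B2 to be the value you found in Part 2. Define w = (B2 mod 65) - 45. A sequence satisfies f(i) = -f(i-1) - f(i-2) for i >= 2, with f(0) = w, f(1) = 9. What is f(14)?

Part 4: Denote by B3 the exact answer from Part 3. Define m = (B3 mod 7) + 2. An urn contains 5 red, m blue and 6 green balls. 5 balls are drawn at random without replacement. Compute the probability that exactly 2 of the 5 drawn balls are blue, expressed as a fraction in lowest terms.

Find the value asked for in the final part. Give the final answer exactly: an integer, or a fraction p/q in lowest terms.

Part 1: T(2) = 1*(14) + 1*(25) = 39; iterating: T(2)=39, T(3)=53, T(4)=92, T(5)=145, T(6)=237, T(7)=382, T(8)=619, T(9)=1001, T(10)=1620; answer 1620
Part 2: B1 = 1620; r = -29; cross terms: (-9*-27 - 0*-38)=243, (0*-33 - 4*-27)=108, (4*6 - 10*-33)=354, (10*7 - -2*6)=82, (-2*-29 - -15*7)=163, (-15*-38 - -9*-29)=309; twice the area = |1259| = 1259; area = 1259/2; boundary points = 1 + 2 + 3 + 1 + 1 + 3 = 11; strictly interior points = area - boundary/2 + 1 = 625; answer 625
Part 3: B2 = 625; w = -5; f(2) = -1*(9) - 1*(-5) = -4; iterating: f(2)=-4, f(3)=-5, f(4)=9, f(5)=-4, f(6)=-5, f(7)=9, f(8)=-4, f(9)=-5, f(10)=9, f(11)=-4, f(12)=-5, f(13)=9, f(14)=-4; answer -4
Part 4: B3 = -4; m = 5; total draws C(16,5) = 4368; favorable C(5,2)*C(11,3) = 1650; P = 275/728; answer 275/728

275/728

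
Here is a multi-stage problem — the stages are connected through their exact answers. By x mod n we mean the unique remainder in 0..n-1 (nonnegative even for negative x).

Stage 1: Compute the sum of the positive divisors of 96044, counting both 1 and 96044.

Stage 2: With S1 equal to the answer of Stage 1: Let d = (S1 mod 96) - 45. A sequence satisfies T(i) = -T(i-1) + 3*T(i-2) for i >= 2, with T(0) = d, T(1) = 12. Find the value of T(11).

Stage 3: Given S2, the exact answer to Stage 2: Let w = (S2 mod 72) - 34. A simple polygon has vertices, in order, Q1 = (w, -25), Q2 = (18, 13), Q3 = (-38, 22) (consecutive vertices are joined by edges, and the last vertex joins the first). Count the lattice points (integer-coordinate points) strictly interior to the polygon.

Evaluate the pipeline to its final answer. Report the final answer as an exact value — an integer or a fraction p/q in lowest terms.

1203

Stage 1: 96044 = 2^2 * 13 * 1847; sigma = (1 + 2 + 4) * (1 + 13) * (1 + 1847) = 7 * 14 * 1848 = 181104; answer 181104
Stage 2: S1 = 181104; d = 3; T(2) = -1*(12) + 3*(3) = -3; iterating: T(2)=-3, T(3)=39, T(4)=-48, T(5)=165, T(6)=-309, T(7)=804, T(8)=-1731, T(9)=4143, T(10)=-9336, T(11)=21765; answer 21765
Stage 3: S2 = 21765; w = -13; cross terms: (-13*13 - 18*-25)=281, (18*22 - -38*13)=890, (-38*-25 - -13*22)=1236; twice the area = |2407| = 2407; area = 2407/2; boundary points = 1 + 1 + 1 = 3; strictly interior points = area - boundary/2 + 1 = 1203; answer 1203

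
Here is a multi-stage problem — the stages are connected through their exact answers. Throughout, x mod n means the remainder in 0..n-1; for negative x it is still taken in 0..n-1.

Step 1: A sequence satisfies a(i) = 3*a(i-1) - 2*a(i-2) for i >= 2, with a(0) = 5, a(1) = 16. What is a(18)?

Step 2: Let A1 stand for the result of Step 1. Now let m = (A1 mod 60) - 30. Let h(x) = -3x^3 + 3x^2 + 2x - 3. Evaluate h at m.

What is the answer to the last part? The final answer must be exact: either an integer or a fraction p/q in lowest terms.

Step 1: a(2) = 3*(16) - 2*(5) = 38; iterating: a(2)=38, a(3)=82, a(4)=170, a(5)=346, a(6)=698, a(7)=1402, a(8)=2810, a(9)=5626, a(10)=11258, a(11)=22522, a(12)=45050, a(13)=90106, a(14)=180218, a(15)=360442, a(16)=720890, a(17)=1441786, a(18)=2883578; answer 2883578
Step 2: A1 = 2883578; m = 8; -3*(8)^3 + 3*(8)^2 + 2*(8)^1 - 3 = (-1536) + (192) + (16) + (-3) = -1331; answer -1331

-1331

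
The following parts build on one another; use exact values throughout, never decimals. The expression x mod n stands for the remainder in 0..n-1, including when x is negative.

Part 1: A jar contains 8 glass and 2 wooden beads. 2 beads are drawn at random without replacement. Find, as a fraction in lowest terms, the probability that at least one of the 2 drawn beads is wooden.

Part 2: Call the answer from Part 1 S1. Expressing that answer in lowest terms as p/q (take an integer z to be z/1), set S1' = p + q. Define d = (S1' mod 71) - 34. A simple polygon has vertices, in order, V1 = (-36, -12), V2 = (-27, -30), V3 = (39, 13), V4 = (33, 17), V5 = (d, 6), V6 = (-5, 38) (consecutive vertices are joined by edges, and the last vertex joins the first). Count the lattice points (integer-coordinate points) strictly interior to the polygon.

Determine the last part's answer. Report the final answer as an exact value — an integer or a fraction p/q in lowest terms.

Part 1: total draws C(10,2) = 45; complement C(8,2) = 28; favorable 45 - 28 = 17; P = 17/45; answer 17/45
Part 2: S1 = 17/45; threaded value p + q = 62; d = 28; cross terms: (-36*-30 - -27*-12)=756, (-27*13 - 39*-30)=819, (39*17 - 33*13)=234, (33*6 - 28*17)=-278, (28*38 - -5*6)=1094, (-5*-12 - -36*38)=1428; twice the area = |4053| = 4053; area = 4053/2; boundary points = 9 + 1 + 2 + 1 + 1 + 1 = 15; strictly interior points = area - boundary/2 + 1 = 2020; answer 2020

2020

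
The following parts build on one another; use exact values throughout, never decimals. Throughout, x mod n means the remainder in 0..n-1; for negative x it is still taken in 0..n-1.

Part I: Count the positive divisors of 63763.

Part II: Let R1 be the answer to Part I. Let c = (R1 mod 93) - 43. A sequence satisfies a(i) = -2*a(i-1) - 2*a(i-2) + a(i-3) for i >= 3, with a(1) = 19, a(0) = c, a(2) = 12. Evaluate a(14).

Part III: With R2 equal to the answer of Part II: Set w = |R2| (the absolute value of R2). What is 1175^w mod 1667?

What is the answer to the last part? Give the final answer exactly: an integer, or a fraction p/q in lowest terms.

453

Part I: 63763 = 7 * 9109; number of divisors = (1+1) * (1+1) = 4; answer 4
Part II: R1 = 4; c = -39; a(3) = -2*(12) - 2*(19) + 1*(-39) = -101; iterating: a(3)=-101, a(4)=197, a(5)=-180, a(6)=-135, a(7)=827, a(8)=-1564, a(9)=1339, a(10)=1277, a(11)=-6796, a(12)=12377, a(13)=-9885, a(14)=-11780; answer -11780
Part III: R2 = -11780; w = 11780; squarings mod 1667: 1175^1=1175, 1175^2=349, 1175^4=110, 1175^8=431, 1175^16=724, 1175^32=738, 1175^64=1202, 1175^128=1182, 1175^256=178, 1175^512=11, 1175^1024=121, 1175^2048=1305, 1175^4096=1018, 1175^8192=1117; 1175^11780 = 1175^4 * 1175^512 * 1175^1024 * 1175^2048 * 1175^8192 = 453 (mod 1667); answer 453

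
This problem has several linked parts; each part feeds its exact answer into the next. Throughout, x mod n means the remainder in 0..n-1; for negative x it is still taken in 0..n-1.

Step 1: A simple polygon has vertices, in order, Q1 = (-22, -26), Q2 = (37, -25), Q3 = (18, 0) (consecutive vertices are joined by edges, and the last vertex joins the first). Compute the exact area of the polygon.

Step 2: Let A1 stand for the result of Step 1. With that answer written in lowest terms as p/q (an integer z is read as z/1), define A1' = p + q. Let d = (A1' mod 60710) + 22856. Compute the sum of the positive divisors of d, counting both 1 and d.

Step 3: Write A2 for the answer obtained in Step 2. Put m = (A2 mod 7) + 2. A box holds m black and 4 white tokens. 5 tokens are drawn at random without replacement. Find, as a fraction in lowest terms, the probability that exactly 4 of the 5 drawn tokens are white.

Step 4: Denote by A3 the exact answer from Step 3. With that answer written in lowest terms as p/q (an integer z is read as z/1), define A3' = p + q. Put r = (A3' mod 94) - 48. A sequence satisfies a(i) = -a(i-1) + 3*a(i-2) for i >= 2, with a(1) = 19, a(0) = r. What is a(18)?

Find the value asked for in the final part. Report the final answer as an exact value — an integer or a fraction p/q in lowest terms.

-70181812

Step 1: cross terms: (-22*-25 - 37*-26)=1512, (37*0 - 18*-25)=450, (18*-26 - -22*0)=-468; twice the area = |1494| = 1494; area = 747; answer 747
Step 2: A1 = 747; threaded value p + q = 748; d = 23604; 23604 = 2^2 * 3 * 7 * 281; sigma = (1 + 2 + 4) * (1 + 3) * (1 + 7) * (1 + 281) = 7 * 4 * 8 * 282 = 63168; answer 63168
Step 3: A2 = 63168; m = 2; total draws C(6,5) = 6; favorable C(4,4)*C(2,1) = 2; P = 1/3; answer 1/3
Step 4: A3 = 1/3; threaded value p + q = 4; r = -44; a(2) = -1*(19) + 3*(-44) = -151; iterating: a(2)=-151, a(3)=208, a(4)=-661, a(5)=1285, a(6)=-3268, a(7)=7123, a(8)=-16927, a(9)=38296, a(10)=-89077, a(11)=203965, a(12)=-471196, a(13)=1083091, a(14)=-2496679, a(15)=5745952, a(16)=-13235989, a(17)=30473845, a(18)=-70181812; answer -70181812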